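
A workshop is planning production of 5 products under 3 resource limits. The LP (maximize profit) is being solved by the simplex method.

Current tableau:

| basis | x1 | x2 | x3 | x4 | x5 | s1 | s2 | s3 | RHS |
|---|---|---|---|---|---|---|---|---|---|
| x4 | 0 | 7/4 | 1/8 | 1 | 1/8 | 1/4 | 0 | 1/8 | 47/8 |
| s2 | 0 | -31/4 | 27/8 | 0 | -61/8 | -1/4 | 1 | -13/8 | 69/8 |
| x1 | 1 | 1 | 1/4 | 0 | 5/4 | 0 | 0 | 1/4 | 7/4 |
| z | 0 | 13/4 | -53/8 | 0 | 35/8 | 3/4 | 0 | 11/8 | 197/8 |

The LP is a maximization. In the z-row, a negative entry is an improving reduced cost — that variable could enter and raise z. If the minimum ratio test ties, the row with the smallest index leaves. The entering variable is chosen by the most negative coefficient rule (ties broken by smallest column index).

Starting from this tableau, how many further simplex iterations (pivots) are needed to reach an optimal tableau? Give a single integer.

pivot: x3 in, s2 out → z = 374/9
pivot: x2 in, x1 out → z = 50
No improving column remains; optimal.

2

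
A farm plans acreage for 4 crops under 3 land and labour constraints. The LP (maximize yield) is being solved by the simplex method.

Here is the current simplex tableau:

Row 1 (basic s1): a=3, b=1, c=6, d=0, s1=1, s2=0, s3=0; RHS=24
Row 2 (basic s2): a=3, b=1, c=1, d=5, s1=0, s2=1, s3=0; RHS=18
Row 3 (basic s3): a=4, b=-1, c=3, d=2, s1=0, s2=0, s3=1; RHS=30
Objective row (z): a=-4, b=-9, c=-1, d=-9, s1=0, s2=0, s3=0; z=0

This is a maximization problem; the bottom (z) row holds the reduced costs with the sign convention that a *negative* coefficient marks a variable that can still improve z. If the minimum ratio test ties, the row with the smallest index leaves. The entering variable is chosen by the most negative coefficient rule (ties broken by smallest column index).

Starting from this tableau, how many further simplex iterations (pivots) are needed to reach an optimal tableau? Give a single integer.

pivot: b in, s2 out → z = 162
No improving column remains; optimal.

1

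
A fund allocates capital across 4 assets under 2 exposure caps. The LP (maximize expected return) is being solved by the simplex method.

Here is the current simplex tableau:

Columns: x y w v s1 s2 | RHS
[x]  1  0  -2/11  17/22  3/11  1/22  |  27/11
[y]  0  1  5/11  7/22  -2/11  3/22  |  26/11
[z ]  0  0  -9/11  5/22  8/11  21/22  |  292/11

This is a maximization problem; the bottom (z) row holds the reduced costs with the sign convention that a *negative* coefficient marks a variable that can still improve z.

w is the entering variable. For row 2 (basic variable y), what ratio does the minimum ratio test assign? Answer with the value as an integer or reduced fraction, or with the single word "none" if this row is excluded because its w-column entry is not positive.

26/5

Ratio = RHS / (w entry) = (26/11) / (5/11) = 26/5.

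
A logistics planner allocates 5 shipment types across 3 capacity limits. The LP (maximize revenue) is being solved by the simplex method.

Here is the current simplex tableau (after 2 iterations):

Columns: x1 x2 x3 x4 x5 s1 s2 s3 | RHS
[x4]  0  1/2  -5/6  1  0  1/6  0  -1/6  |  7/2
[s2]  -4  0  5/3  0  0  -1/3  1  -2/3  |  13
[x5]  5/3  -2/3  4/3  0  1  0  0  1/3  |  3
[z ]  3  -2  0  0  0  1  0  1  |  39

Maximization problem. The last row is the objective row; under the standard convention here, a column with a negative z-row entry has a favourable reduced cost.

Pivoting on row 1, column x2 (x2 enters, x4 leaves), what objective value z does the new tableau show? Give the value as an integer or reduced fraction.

53

Minimum ratio for x2: (7/2)/(1/2) = 7.
z changes by −(z-row coeff of x2)·ratio = −(-2)·7 = 14.
New z = 39 + 14 = 53.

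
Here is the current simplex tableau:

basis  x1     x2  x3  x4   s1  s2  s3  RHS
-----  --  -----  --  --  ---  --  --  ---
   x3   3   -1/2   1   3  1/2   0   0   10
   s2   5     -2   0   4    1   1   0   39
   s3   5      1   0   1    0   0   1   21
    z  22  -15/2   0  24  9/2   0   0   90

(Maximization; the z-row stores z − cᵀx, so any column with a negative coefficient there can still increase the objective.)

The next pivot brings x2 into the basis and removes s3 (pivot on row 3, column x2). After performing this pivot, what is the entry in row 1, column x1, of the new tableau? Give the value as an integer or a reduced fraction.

11/2

Pivot element is row 3, column x2: 1.
Normalize row 3: new (row 3, x1) = 5/1 = 5.
row 1 ← row 1 − (-1/2)·(new row 3): 3 − (-1/2)·5 = 11/2.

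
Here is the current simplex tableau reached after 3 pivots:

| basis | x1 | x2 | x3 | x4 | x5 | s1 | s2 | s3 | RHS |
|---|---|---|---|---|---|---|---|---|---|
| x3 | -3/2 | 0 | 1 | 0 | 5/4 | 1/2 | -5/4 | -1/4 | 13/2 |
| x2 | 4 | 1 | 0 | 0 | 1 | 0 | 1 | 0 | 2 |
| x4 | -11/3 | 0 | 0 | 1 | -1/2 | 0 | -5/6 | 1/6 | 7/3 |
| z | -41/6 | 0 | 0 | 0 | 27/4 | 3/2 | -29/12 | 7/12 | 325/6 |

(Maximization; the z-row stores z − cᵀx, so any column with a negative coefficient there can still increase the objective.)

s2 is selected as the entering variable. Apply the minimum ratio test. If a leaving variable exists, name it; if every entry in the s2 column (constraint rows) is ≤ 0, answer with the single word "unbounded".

x2

Ratios: row 1 (x3): entry -5/4 ≤ 0, skip; row 2 (x2): 2/1 = 2; row 3 (x4): entry -5/6 ≤ 0, skip.
Minimum ratio is in the x2 row, so x2 leaves.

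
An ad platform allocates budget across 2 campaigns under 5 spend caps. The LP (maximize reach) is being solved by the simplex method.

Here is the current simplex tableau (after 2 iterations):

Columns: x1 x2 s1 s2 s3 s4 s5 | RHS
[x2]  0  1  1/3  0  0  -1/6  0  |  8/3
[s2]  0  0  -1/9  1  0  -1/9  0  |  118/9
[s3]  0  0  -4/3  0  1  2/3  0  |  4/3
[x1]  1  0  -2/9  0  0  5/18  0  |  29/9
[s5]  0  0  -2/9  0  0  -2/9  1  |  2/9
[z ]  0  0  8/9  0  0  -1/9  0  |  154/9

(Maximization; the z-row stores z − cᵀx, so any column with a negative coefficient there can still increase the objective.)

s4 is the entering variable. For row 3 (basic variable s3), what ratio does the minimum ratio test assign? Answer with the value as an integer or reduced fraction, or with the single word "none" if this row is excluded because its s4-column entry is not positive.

Ratio = RHS / (s4 entry) = (4/3) / (2/3) = 2.

2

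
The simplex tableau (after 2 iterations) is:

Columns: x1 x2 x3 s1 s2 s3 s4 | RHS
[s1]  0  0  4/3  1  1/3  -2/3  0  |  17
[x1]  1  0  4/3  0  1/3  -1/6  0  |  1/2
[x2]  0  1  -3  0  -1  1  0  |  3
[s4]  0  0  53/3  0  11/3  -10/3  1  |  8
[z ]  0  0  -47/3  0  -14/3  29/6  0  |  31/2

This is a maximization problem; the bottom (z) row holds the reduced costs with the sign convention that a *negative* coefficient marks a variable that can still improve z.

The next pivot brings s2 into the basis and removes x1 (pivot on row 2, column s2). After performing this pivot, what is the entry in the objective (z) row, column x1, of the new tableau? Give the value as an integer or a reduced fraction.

Pivot element is row 2, column s2: 1/3.
Normalize row 2: new (row 2, x1) = 1/(1/3) = 3.
z-row ← z-row − (-14/3)·(new row 2): 0 − (-14/3)·3 = 14.

14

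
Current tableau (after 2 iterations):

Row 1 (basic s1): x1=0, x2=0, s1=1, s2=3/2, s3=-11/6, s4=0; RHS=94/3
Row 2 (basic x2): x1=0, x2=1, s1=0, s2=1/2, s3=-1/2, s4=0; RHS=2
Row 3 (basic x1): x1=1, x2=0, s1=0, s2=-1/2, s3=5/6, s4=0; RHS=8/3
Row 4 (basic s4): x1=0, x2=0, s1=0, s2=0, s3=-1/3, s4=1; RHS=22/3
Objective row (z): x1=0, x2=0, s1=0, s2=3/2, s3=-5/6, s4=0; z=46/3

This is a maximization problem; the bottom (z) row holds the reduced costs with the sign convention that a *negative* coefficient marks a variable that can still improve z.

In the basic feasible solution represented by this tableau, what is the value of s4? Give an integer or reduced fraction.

22/3

s4 is basic (row 4); its value is the RHS of that row: 22/3.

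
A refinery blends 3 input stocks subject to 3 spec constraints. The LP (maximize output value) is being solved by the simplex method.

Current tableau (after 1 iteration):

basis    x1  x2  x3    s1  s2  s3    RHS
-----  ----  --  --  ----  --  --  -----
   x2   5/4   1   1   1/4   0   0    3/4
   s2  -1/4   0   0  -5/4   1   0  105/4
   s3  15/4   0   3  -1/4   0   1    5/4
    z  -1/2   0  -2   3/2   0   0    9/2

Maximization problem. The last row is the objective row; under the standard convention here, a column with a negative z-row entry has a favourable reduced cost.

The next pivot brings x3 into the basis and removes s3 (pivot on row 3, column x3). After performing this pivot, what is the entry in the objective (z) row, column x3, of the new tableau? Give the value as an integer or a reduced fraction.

Pivot element is row 3, column x3: 3.
Normalize row 3: new (row 3, x3) = 3/3 = 1.
z-row ← z-row − (-2)·(new row 3): -2 − (-2)·1 = 0.

0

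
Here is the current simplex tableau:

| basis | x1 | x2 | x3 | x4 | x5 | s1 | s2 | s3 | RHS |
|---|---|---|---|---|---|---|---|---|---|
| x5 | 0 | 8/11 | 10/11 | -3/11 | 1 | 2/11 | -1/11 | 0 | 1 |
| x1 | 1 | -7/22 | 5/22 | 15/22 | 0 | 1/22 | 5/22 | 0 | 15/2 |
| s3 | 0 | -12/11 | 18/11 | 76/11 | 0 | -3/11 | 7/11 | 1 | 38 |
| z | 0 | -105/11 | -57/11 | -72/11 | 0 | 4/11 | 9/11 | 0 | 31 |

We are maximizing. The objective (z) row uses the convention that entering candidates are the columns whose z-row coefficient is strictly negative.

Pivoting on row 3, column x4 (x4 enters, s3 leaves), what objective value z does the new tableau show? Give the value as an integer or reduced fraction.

67

Minimum ratio for x4: 38/(76/11) = 11/2.
z changes by −(z-row coeff of x4)·ratio = −(-72/11)·(11/2) = 36.
New z = 31 + 36 = 67.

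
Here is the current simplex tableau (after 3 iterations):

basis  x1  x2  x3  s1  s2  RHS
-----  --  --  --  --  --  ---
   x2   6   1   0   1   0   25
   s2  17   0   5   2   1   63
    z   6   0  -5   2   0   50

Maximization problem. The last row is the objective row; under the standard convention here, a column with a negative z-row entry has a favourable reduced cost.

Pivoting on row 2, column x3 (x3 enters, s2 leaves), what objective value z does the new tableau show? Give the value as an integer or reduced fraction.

Minimum ratio for x3: 63/5 = 63/5.
z changes by −(z-row coeff of x3)·ratio = −(-5)·(63/5) = 63.
New z = 50 + 63 = 113.

113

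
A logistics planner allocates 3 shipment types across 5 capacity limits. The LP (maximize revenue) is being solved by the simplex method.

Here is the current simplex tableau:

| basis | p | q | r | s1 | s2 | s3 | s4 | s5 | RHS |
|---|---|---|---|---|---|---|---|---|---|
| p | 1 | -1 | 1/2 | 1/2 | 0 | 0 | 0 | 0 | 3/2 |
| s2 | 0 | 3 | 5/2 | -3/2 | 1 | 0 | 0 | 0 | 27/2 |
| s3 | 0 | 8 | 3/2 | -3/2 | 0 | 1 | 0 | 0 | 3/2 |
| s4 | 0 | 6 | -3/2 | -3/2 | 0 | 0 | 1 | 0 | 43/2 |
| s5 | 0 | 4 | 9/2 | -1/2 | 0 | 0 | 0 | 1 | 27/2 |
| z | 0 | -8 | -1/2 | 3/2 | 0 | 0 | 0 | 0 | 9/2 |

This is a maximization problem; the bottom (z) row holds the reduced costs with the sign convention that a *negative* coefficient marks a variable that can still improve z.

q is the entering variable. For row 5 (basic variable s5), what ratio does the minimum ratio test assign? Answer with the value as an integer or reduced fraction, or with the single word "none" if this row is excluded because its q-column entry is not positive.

27/8

Ratio = RHS / (q entry) = (27/2) / 4 = 27/8.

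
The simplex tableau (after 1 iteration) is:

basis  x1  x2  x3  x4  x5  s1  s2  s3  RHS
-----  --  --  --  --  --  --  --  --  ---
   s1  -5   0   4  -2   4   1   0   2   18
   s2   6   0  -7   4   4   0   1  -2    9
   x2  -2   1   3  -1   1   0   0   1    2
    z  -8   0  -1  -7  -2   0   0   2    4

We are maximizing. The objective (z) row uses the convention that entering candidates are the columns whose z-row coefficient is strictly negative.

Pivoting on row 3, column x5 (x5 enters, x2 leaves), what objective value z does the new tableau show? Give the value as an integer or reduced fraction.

Minimum ratio for x5: 2/1 = 2.
z changes by −(z-row coeff of x5)·ratio = −(-2)·2 = 4.
New z = 4 + 4 = 8.

8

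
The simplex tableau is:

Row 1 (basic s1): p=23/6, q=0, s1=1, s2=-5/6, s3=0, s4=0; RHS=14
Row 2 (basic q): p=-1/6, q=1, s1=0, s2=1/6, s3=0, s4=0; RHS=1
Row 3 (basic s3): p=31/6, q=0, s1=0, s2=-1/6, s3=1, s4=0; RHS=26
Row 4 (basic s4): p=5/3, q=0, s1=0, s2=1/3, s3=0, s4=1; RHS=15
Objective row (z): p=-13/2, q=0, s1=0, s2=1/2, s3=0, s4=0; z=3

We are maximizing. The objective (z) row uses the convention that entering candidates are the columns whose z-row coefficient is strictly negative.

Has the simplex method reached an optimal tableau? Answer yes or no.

no

Column p has objective-row coefficient -13/2, which is negative; an improving pivot exists, so not yet optimal.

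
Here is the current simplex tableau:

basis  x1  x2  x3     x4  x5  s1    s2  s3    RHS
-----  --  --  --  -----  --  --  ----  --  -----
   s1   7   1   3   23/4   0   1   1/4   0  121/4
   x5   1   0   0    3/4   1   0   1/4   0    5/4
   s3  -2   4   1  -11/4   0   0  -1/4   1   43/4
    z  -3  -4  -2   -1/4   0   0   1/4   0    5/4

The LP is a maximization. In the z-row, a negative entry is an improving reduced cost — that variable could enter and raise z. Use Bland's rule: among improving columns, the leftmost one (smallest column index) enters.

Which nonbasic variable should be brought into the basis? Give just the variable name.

Objective-row coefficients: x1: -3, x2: -4, x3: -2, x4: -1/4, x5: 0, s1: 0, s2: 1/4, s3: 0.
Improving columns: x1, x2, x3, x4. Bland's rule picks the smallest column index → x1.

x1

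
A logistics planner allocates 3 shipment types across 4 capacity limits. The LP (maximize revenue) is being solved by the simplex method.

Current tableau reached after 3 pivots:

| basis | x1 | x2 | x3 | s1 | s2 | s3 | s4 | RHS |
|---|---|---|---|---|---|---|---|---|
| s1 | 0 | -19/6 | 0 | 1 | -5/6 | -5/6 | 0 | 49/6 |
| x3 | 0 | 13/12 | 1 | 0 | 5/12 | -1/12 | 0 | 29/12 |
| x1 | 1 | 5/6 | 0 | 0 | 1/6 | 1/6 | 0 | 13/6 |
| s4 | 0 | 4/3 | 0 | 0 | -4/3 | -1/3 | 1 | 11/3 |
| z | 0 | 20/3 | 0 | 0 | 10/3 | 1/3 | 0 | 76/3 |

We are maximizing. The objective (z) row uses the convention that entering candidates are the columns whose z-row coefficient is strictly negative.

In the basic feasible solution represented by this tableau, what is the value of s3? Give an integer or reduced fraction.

0

s3 is nonbasic (not in the basis column), so its value in the current BFS is 0.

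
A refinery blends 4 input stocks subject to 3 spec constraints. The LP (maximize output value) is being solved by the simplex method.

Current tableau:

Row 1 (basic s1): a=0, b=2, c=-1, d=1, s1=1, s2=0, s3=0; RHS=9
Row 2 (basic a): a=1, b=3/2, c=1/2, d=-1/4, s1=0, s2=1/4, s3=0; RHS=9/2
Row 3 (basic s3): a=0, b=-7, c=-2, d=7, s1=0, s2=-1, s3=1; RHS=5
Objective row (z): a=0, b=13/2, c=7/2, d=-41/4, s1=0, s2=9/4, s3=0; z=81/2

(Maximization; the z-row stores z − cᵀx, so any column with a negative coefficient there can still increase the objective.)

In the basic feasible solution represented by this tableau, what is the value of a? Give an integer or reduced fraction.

a is basic (row 2); its value is the RHS of that row: 9/2.

9/2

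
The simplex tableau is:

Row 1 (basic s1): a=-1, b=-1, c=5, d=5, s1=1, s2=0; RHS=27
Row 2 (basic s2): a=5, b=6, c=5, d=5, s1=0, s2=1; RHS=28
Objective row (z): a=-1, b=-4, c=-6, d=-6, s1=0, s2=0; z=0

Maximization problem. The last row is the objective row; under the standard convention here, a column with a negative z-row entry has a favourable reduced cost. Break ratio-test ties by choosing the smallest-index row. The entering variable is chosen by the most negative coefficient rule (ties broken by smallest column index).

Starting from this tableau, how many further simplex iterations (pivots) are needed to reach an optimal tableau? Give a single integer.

2

pivot: c in, s1 out → z = 162/5
pivot: b in, s2 out → z = 232/7
No improving column remains; optimal.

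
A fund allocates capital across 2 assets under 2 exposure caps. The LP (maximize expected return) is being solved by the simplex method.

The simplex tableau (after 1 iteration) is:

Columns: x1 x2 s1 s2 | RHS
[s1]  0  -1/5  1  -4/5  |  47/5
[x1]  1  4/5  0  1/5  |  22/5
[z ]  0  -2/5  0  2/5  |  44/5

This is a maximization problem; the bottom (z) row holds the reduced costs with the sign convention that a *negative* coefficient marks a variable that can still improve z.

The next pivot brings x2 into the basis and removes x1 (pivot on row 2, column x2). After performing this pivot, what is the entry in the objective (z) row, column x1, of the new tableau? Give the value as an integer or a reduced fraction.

1/2

Pivot element is row 2, column x2: 4/5.
Normalize row 2: new (row 2, x1) = 1/(4/5) = 5/4.
z-row ← z-row − (-2/5)·(new row 2): 0 − (-2/5)·(5/4) = 1/2.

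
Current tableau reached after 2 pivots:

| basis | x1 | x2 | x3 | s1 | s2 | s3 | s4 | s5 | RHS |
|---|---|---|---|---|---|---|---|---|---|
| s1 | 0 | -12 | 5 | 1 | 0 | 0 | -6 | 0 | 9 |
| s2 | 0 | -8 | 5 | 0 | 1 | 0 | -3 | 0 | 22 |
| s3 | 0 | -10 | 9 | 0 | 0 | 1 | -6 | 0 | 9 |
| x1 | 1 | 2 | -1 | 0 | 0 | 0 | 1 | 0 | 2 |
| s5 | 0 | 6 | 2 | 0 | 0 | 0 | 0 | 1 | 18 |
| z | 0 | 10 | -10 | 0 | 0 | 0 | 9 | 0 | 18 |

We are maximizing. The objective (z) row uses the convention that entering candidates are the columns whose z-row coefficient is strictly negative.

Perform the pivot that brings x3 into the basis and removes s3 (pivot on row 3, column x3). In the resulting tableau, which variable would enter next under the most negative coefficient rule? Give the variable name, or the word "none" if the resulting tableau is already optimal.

Pivot element 9. New z-row = old z-row − (-10)·(row 3/9).
Updated z-row coefficients: x1: 0, x2: -10/9, x3: 0, s1: 0, s2: 0, s3: 10/9, s4: 7/3, s5: 0.
The most negative is -10/9 in column x2, so x2 would enter next.

x2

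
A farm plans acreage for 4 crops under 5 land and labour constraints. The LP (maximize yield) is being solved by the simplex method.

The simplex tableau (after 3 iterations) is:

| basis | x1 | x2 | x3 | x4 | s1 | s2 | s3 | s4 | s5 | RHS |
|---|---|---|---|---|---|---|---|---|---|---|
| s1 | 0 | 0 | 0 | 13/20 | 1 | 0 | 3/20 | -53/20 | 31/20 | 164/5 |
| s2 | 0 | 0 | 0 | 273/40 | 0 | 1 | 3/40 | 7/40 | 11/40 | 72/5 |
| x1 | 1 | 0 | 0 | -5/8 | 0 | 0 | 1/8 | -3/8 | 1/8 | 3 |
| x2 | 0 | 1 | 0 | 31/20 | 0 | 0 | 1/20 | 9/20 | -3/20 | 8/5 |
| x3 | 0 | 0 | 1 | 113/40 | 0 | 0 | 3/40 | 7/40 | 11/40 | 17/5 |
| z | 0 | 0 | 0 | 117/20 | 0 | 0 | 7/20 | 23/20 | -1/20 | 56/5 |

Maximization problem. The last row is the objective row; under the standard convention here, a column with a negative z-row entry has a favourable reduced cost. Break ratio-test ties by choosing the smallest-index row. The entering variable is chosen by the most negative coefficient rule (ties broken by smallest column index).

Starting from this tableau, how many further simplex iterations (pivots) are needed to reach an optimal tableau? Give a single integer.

1

pivot: s5 in, x3 out → z = 130/11
No improving column remains; optimal.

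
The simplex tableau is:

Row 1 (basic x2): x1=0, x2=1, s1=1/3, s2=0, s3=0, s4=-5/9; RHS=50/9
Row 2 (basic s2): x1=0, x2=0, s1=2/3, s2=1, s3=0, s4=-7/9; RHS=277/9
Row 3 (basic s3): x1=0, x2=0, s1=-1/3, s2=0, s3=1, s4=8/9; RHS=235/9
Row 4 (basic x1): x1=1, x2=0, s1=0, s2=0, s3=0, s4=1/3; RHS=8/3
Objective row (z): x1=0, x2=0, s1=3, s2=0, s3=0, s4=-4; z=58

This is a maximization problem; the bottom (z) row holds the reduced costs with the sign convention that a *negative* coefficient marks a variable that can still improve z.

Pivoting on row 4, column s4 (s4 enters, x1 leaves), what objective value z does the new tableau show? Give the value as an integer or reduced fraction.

90

Minimum ratio for s4: (8/3)/(1/3) = 8.
z changes by −(z-row coeff of s4)·ratio = −(-4)·8 = 32.
New z = 58 + 32 = 90.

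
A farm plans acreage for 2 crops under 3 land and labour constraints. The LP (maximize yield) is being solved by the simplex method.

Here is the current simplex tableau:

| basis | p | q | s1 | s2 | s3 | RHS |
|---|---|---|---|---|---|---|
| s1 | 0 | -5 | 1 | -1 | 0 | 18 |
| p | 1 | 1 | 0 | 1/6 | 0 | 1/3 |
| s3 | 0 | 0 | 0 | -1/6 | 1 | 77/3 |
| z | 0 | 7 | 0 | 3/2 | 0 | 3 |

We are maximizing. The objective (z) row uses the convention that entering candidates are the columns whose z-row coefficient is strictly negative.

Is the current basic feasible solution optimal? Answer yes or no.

No objective-row coefficient is strictly negative, so no entering variable exists; the tableau is optimal.

yes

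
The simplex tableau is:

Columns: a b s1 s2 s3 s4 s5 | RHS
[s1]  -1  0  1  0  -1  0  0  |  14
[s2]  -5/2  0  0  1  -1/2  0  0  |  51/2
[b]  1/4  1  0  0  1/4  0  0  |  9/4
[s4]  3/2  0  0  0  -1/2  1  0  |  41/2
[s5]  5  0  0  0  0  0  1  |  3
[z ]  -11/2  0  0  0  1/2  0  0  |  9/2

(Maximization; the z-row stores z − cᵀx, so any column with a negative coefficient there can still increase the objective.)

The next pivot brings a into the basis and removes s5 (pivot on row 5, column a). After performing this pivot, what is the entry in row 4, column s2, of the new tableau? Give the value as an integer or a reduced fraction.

0

Pivot element is row 5, column a: 5.
Normalize row 5: new (row 5, s2) = 0/5 = 0.
row 4 ← row 4 − (3/2)·(new row 5): 0 − (3/2)·0 = 0.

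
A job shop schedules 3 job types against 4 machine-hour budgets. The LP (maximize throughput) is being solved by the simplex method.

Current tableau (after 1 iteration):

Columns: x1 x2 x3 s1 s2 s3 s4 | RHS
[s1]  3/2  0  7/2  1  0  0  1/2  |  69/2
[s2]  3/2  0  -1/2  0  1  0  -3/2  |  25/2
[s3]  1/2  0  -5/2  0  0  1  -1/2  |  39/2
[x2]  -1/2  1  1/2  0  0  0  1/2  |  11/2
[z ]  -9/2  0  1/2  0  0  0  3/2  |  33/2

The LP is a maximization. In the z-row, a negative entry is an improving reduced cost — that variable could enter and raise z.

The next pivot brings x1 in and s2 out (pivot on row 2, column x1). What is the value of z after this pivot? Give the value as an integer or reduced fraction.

Minimum ratio for x1: (25/2)/(3/2) = 25/3.
z changes by −(z-row coeff of x1)·ratio = −(-9/2)·(25/3) = 75/2.
New z = 33/2 + (75/2) = 54.

54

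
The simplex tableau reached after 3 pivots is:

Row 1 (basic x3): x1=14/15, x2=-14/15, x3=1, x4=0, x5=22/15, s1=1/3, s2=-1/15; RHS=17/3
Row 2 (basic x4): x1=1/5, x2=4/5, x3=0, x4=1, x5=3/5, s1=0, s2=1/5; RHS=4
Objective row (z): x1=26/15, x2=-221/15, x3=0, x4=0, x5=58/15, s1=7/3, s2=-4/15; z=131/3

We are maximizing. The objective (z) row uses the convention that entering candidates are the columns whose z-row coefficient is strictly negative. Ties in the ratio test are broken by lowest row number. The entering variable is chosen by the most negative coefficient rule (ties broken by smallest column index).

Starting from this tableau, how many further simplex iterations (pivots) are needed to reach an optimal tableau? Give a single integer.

1

pivot: x2 in, x4 out → z = 352/3
No improving column remains; optimal.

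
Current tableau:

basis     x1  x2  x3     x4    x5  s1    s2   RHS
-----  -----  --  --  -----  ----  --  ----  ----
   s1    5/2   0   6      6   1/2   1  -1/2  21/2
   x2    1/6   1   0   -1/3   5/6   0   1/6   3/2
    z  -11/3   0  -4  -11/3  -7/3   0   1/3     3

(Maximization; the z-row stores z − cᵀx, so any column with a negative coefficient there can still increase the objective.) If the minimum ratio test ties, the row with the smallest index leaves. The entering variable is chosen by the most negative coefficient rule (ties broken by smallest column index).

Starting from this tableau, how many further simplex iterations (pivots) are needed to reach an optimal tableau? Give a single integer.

3

pivot: x3 in, s1 out → z = 10
pivot: x1 in, x3 out → z = 92/5
pivot: x5 in, x2 out → z = 20
No improving column remains; optimal.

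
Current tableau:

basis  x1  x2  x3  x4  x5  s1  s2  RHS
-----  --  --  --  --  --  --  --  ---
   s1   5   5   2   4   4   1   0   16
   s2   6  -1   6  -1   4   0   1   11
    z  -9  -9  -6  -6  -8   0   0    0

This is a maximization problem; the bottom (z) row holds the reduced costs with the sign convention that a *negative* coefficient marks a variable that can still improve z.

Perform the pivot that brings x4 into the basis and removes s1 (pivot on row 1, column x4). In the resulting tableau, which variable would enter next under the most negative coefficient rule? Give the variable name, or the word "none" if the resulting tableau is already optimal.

x3

Pivot element 4. New z-row = old z-row − (-6)·(row 1/4).
Updated z-row coefficients: x1: -3/2, x2: -3/2, x3: -3, x4: 0, x5: -2, s1: 3/2, s2: 0.
The most negative is -3 in column x3, so x3 would enter next.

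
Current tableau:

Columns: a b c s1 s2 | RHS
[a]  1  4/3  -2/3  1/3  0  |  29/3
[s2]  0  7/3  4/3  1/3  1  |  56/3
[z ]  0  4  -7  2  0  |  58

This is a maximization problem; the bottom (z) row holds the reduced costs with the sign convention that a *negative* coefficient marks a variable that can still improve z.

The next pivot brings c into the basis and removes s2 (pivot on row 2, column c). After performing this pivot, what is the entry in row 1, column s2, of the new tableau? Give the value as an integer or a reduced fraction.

1/2

Pivot element is row 2, column c: 4/3.
Normalize row 2: new (row 2, s2) = 1/(4/3) = 3/4.
row 1 ← row 1 − (-2/3)·(new row 2): 0 − (-2/3)·(3/4) = 1/2.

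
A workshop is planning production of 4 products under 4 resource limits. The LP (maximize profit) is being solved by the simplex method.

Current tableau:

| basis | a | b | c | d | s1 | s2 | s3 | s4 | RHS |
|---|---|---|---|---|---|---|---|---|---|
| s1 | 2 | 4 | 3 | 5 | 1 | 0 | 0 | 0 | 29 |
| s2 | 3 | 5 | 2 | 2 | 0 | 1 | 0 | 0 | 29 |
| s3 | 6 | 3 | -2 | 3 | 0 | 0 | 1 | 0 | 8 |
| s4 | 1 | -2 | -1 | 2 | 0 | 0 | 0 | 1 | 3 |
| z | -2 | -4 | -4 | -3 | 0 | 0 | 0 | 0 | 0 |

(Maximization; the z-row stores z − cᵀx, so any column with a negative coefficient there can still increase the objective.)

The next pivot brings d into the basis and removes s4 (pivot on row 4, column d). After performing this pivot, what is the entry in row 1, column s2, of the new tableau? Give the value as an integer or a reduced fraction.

0

Pivot element is row 4, column d: 2.
Normalize row 4: new (row 4, s2) = 0/2 = 0.
row 1 ← row 1 − 5·(new row 4): 0 − 5·0 = 0.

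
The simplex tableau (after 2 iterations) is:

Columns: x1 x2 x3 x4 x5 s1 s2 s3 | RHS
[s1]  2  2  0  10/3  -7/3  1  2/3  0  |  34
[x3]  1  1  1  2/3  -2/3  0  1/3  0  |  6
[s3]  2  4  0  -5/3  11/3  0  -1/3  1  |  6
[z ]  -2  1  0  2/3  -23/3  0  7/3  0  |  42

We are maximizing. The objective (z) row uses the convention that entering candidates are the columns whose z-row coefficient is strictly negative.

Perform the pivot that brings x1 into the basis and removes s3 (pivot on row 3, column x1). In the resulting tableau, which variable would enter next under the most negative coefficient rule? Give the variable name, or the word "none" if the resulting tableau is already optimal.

x5

Pivot element 2. New z-row = old z-row − (-2)·(row 3/2).
Updated z-row coefficients: x1: 0, x2: 5, x3: 0, x4: -1, x5: -4, s1: 0, s2: 2, s3: 1.
The most negative is -4 in column x5, so x5 would enter next.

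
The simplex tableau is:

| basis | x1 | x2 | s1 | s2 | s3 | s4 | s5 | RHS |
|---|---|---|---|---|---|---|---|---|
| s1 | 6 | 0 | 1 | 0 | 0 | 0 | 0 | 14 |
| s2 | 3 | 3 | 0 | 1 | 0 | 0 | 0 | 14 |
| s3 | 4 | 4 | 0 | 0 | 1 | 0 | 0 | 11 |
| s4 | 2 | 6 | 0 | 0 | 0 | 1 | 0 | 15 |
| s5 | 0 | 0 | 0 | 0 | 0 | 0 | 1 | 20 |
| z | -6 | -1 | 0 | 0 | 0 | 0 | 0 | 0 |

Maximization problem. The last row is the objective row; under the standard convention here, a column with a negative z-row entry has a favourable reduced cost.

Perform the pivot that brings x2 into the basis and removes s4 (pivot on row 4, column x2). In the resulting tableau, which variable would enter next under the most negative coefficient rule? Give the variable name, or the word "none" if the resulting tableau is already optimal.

Pivot element 6. New z-row = old z-row − (-1)·(row 4/6).
Updated z-row coefficients: x1: -17/3, x2: 0, s1: 0, s2: 0, s3: 0, s4: 1/6, s5: 0.
The most negative is -17/3 in column x1, so x1 would enter next.

x1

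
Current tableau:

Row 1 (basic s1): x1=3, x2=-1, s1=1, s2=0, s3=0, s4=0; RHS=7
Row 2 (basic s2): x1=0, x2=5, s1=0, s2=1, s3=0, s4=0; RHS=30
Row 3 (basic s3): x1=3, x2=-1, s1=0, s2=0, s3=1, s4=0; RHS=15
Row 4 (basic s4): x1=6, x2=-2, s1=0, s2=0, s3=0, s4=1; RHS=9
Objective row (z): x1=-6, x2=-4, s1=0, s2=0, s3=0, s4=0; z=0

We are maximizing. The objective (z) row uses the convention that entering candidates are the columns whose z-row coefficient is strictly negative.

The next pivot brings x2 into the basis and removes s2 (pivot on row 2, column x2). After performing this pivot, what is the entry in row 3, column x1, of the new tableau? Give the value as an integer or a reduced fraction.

Pivot element is row 2, column x2: 5.
Normalize row 2: new (row 2, x1) = 0/5 = 0.
row 3 ← row 3 − (-1)·(new row 2): 3 − (-1)·0 = 3.

3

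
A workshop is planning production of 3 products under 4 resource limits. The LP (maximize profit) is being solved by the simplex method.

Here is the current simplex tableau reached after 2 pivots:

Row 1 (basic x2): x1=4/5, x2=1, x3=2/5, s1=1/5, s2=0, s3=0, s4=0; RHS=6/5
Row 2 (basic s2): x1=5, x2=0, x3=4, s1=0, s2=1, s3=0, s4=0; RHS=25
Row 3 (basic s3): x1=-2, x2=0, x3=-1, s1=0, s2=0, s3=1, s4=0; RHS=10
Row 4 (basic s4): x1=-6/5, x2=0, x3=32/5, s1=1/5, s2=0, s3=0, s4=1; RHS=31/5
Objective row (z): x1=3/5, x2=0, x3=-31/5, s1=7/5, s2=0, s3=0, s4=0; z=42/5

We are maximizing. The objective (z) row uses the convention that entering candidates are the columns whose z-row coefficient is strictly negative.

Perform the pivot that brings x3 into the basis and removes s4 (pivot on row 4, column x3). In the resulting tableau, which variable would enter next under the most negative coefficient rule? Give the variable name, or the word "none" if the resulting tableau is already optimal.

Pivot element 32/5. New z-row = old z-row − (-31/5)·(row 4/(32/5)).
Updated z-row coefficients: x1: -9/16, x2: 0, x3: 0, s1: 51/32, s2: 0, s3: 0, s4: 31/32.
The most negative is -9/16 in column x1, so x1 would enter next.

x1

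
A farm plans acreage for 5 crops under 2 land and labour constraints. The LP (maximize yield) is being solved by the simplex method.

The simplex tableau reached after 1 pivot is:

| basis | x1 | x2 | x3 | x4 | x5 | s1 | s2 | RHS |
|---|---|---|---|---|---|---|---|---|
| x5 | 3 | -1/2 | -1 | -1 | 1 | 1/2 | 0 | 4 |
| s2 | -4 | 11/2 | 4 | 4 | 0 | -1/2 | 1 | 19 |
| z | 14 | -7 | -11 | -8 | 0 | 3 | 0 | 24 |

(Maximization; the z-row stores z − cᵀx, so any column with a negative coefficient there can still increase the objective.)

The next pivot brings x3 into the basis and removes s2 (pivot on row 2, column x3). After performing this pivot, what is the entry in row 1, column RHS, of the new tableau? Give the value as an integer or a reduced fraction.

35/4

Pivot element is row 2, column x3: 4.
Normalize row 2: new (row 2, RHS) = 19/4 = 19/4.
row 1 ← row 1 − (-1)·(new row 2): 4 − (-1)·(19/4) = 35/4.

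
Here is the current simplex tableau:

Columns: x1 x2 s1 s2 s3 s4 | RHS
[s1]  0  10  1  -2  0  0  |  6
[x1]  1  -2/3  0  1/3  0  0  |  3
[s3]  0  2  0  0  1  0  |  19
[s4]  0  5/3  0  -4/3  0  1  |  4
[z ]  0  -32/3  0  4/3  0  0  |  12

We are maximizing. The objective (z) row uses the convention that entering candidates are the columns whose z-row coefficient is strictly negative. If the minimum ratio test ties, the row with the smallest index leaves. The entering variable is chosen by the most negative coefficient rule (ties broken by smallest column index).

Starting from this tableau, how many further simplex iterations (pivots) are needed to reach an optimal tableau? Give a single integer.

2

pivot: x2 in, s1 out → z = 92/5
pivot: s2 in, x1 out → z = 32
No improving column remains; optimal.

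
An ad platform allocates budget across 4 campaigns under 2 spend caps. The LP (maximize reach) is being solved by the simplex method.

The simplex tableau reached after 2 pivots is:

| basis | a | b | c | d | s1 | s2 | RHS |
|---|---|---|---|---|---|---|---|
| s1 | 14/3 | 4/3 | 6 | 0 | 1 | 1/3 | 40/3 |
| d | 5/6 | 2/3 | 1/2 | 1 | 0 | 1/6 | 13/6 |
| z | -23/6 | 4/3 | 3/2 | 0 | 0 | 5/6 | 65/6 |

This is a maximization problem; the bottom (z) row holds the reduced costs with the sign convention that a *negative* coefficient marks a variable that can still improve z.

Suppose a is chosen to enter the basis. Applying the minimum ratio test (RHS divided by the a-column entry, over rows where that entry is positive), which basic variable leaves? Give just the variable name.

d

Ratios: row 1 (s1): (40/3)/(14/3) = 20/7; row 2 (d): (13/6)/(5/6) = 13/5.
Minimum ratio 13/5 is in the d row, so d leaves.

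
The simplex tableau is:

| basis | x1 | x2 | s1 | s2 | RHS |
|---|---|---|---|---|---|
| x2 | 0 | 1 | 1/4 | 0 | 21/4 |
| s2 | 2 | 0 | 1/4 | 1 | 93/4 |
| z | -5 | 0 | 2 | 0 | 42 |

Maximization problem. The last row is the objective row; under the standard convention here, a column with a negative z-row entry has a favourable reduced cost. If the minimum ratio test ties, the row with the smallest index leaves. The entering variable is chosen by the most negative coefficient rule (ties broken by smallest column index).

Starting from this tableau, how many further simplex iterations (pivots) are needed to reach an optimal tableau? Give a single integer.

pivot: x1 in, s2 out → z = 801/8
No improving column remains; optimal.

1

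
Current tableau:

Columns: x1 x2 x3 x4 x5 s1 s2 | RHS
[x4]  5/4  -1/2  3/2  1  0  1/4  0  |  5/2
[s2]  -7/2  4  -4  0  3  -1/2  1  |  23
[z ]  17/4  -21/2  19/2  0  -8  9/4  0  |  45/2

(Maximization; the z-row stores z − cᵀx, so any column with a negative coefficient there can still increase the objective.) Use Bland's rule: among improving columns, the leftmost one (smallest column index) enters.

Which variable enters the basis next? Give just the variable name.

Objective-row coefficients: x1: 17/4, x2: -21/2, x3: 19/2, x4: 0, x5: -8, s1: 9/4, s2: 0.
Improving columns: x2, x5. Bland's rule picks the smallest column index → x2.

x2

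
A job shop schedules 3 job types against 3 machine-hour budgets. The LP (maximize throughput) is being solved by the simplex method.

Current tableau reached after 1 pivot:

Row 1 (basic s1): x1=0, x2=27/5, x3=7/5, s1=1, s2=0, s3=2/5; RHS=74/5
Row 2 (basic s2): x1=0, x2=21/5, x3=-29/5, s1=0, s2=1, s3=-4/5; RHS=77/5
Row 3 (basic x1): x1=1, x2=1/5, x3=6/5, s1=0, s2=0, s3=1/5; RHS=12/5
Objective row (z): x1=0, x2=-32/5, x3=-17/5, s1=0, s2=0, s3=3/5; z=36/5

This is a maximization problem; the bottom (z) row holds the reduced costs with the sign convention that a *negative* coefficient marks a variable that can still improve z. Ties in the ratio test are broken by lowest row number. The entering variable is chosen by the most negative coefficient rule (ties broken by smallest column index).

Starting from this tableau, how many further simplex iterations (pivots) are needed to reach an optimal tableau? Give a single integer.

2

pivot: x2 in, s1 out → z = 668/27
pivot: x3 in, x1 out → z = 854/31
No improving column remains; optimal.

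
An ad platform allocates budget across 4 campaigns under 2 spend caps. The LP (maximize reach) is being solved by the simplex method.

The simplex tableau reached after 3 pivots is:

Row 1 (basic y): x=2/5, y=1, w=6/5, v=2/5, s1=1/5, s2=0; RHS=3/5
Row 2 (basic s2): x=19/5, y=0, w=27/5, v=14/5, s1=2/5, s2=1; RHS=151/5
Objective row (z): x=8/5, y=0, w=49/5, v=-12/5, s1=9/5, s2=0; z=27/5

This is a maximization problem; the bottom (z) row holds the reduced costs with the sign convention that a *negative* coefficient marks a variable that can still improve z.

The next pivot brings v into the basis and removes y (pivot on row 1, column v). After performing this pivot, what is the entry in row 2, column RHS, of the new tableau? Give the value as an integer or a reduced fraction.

Pivot element is row 1, column v: 2/5.
Normalize row 1: new (row 1, RHS) = (3/5)/(2/5) = 3/2.
row 2 ← row 2 − (14/5)·(new row 1): 151/5 − (14/5)·(3/2) = 26.

26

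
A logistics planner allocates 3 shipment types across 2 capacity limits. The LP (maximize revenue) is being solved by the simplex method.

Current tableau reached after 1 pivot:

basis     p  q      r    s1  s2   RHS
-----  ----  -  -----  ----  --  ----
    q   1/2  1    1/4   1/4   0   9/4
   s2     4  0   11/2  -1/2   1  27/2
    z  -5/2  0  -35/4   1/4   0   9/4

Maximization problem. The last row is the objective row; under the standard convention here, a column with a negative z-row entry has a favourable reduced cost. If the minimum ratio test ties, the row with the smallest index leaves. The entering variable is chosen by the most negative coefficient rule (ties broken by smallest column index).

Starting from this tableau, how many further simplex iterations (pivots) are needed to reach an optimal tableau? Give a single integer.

2

pivot: r in, s2 out → z = 261/11
pivot: s1 in, q out → z = 27
No improving column remains; optimal.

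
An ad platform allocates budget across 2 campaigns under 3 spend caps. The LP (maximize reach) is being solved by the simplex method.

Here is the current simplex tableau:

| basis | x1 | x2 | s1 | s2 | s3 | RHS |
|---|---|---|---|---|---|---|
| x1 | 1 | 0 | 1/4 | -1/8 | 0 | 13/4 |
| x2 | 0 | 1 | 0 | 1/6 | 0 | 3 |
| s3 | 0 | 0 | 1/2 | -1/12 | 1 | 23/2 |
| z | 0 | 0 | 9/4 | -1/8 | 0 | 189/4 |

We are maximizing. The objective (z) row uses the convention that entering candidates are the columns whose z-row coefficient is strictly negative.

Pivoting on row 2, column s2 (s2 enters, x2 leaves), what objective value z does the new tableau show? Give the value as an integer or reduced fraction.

99/2

Minimum ratio for s2: 3/(1/6) = 18.
z changes by −(z-row coeff of s2)·ratio = −(-1/8)·18 = 9/4.
New z = 189/4 + (9/4) = 99/2.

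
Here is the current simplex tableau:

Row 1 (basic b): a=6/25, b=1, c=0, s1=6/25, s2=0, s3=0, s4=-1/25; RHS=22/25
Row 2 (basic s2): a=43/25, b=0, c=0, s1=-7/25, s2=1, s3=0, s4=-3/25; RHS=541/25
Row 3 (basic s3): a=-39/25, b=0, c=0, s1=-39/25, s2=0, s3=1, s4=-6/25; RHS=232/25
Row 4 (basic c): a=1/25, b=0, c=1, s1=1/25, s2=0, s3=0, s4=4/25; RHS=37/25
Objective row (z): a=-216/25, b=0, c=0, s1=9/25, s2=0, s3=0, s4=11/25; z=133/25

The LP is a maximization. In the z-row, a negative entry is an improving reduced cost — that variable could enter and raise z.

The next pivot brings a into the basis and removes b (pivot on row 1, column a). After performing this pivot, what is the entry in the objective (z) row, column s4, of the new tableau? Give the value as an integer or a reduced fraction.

-1

Pivot element is row 1, column a: 6/25.
Normalize row 1: new (row 1, s4) = (-1/25)/(6/25) = -1/6.
z-row ← z-row − (-216/25)·(new row 1): 11/25 − (-216/25)·(-1/6) = -1.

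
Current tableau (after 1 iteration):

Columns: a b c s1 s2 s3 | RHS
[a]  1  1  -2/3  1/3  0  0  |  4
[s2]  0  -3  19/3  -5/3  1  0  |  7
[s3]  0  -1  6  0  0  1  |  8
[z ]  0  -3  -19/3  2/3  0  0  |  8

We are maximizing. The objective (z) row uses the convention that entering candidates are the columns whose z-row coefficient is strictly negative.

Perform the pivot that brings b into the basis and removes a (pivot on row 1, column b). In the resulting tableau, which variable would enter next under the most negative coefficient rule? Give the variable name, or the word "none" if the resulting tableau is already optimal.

c

Pivot element 1. New z-row = old z-row − (-3)·(row 1/1).
Updated z-row coefficients: a: 3, b: 0, c: -25/3, s1: 5/3, s2: 0, s3: 0.
The most negative is -25/3 in column c, so c would enter next.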